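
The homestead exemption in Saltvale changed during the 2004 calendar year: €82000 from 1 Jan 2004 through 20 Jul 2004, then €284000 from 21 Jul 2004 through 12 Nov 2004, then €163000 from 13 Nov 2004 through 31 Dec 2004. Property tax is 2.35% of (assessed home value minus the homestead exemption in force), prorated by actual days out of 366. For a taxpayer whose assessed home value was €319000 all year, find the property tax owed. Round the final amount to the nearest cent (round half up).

1 Jan – 20 Jul 2004: 202 days, exemption €82000 → (€319000 − €82000) × 2.35% × 202/366 = €3073.8770
21 Jul – 12 Nov 2004: 115 days, exemption €284000 → (€319000 − €284000) × 2.35% × 115/366 = €258.4358
13 Nov – 31 Dec 2004: 49 days, exemption €163000 → (€319000 − €163000) × 2.35% × 49/366 = €490.8033
Total = €3823.1161

€3823.12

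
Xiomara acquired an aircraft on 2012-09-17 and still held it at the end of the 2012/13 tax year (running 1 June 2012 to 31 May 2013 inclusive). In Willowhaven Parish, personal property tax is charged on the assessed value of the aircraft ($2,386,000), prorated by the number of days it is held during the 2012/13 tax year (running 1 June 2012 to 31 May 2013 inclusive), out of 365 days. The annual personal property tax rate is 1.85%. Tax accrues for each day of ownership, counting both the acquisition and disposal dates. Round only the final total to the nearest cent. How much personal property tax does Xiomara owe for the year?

Days held (2012-09-17 to 2013-05-31): 257 out of 365
Tax = $2,386,000 × 1.85% × 257/365 = $31,080.1014

$31,080.10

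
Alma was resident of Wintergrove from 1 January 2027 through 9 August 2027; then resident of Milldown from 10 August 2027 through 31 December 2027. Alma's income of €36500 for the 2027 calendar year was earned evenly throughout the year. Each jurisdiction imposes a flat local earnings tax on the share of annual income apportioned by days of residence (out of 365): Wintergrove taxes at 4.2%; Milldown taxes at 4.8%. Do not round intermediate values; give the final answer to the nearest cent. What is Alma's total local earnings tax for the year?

Wintergrove, 1 January – 9 August 2027: 221 days → €36500 × 4.2% × 221/365 = €928.2000
Milldown, 10 August – 31 December 2027: 144 days → €36500 × 4.8% × 144/365 = €691.2000
Total = €1619.4000

€1619.40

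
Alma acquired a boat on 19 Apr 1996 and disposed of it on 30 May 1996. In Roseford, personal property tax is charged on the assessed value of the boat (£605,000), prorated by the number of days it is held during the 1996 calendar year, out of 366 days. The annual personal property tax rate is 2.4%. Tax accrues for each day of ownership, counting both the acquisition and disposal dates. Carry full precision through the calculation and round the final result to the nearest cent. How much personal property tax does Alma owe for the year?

Days held (19 Apr – 30 May 1996): 42 out of 366
Tax = £605,000 × 2.4% × 42/366 = £1,666.2295

£1,666.23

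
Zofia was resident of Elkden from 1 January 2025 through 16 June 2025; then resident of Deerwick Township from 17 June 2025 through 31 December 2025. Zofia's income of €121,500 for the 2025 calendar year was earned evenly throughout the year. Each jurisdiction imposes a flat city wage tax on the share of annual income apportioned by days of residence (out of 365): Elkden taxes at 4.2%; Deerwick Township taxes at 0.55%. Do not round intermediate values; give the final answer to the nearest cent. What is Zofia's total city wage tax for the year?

€2,697.30

Elkden, 1 January – 16 June 2025: 167 days → €121,500 × 4.2% × 167/365 = €2,334.7973
Deerwick Township, 17 June – 31 December 2025: 198 days → €121,500 × 0.55% × 198/365 = €362.5027
Total = €2,697.3000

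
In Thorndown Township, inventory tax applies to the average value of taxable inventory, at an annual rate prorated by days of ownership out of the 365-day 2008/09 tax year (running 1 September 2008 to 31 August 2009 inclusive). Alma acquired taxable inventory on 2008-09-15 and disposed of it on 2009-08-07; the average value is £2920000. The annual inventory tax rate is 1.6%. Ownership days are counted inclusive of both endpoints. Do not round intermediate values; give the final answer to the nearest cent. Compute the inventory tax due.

£41856.00

Days held (2008-09-15 to 2009-08-07): 327 out of 365
Tax = £2920000 × 1.6% × 327/365 = £41856.0000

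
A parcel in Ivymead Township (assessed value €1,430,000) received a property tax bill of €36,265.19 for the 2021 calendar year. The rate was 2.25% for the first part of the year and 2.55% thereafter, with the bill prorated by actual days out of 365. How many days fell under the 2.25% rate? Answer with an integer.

17 days

Let d = days at the first rate; then 365 − d days at the second rate.
€1,430,000 × [2.25%·d + 2.55%·(365−d)] / 365 = €36,265.19
Solving gives d = 17, so the new rate took effect on 18 Jan 2021.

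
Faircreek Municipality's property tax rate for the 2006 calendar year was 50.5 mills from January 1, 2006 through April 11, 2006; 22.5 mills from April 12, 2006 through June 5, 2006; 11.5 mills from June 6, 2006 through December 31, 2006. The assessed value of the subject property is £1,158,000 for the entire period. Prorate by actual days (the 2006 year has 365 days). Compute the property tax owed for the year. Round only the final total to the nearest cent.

January 1 – April 11, 2006: 101 days at 50.5 mills → £1,158,000 × 5.05% × 101/365 = £16,181.8603
April 12 – June 5, 2006: 55 days at 22.5 mills → £1,158,000 × 2.25% × 55/365 = £3,926.0959
June 6 – December 31, 2006: 209 days at 11.5 mills → £1,158,000 × 1.15% × 209/365 = £7,625.3507
Total = £27,733.3068

£27,733.31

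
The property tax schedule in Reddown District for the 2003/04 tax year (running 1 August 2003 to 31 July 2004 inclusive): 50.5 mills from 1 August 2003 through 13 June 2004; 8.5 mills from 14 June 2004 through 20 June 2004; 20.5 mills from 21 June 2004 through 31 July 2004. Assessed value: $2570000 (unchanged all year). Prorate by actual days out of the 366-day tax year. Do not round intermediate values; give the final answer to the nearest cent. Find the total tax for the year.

1 August 2003 – 13 June 2004: 318 days at 50.5 mills → $2570000 × 5.05% × 318/366 = $112764.0164
14 June – 20 June 2004: 7 days at 8.5 mills → $2570000 × 0.85% × 7/366 = $417.8005
21 June – 31 July 2004: 41 days at 20.5 mills → $2570000 × 2.05% × 41/366 = $5901.8716
Total = $119083.6885

$119083.69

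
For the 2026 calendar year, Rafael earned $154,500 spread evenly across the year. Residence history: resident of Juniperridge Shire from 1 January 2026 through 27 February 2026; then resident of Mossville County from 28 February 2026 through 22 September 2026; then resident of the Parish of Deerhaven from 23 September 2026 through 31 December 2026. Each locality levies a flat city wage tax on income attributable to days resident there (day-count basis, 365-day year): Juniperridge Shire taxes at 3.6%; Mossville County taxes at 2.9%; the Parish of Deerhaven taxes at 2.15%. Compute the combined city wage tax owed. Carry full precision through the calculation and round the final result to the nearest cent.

$4,334.89

Juniperridge Shire, 1 January – 27 February 2026: 58 days → $154,500 × 3.6% × 58/365 = $883.8247
Mossville County, 28 February – 22 September 2026: 207 days → $154,500 × 2.9% × 207/365 = $2,540.9959
The Parish of Deerhaven, 23 September – 31 December 2026: 100 days → $154,500 × 2.15% × 100/365 = $910.0685
Total = $4,334.8890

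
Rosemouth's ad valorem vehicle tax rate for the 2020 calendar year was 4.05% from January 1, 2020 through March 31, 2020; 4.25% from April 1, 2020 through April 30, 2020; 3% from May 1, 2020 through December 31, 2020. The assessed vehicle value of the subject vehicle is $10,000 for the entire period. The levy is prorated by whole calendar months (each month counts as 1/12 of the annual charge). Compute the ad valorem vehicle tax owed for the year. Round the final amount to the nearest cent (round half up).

$336.67

January 1 – March 31, 2020: 3 months at 4.05% → $10,000 × 4.05% × 3/12 = $101.2500
April 1 – April 30, 2020: 1 month at 4.25% → $10,000 × 4.25% × 1/12 = $35.4167
May 1 – December 31, 2020: 8 months at 3% → $10,000 × 3% × 8/12 = $200.0000
Total = $336.6667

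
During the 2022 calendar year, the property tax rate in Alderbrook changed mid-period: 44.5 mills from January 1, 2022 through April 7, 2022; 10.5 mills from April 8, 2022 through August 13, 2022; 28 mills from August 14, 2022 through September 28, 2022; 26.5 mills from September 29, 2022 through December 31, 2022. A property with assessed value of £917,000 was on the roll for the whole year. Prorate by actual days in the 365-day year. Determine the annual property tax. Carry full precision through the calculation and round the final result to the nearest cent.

£23,715.13

January 1 – April 7, 2022: 97 days at 44.5 mills → £917,000 × 4.45% × 97/365 = £10,844.4671
April 8 – August 13, 2022: 128 days at 10.5 mills → £917,000 × 1.05% × 128/365 = £3,376.5699
August 14 – September 28, 2022: 46 days at 28 mills → £917,000 × 2.8% × 46/365 = £3,235.8795
September 29 – December 31, 2022: 94 days at 26.5 mills → £917,000 × 2.65% × 94/365 = £6,258.2110
Total = £23,715.1274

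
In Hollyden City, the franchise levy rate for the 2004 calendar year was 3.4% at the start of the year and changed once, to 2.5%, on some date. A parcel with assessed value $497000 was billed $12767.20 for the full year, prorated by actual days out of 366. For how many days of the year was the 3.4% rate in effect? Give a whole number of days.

28 days

Let d = days at the first rate; then 366 − d days at the second rate.
$497000 × [3.4%·d + 2.5%·(366−d)] / 366 = $12767.20
Solving gives d = 28, so the new rate took effect on 29 January 2004.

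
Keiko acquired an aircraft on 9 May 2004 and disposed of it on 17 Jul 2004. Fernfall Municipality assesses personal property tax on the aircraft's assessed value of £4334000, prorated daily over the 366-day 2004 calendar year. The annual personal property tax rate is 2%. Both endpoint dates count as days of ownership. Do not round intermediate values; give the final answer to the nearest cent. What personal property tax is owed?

Days held (9 May – 17 Jul 2004): 70 out of 366
Tax = £4334000 × 2% × 70/366 = £16578.1421

£16578.14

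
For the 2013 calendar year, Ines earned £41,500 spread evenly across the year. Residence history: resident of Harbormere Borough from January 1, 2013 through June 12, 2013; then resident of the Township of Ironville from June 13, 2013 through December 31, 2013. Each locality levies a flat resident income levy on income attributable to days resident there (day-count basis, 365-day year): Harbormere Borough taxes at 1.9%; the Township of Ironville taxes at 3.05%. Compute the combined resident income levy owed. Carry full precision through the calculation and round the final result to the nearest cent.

£1,052.62

Harbormere Borough, January 1 – June 12, 2013: 163 days → £41,500 × 1.9% × 163/365 = £352.1247
The Township of Ironville, June 13 – December 31, 2013: 202 days → £41,500 × 3.05% × 202/365 = £700.4973
Total = £1,052.6219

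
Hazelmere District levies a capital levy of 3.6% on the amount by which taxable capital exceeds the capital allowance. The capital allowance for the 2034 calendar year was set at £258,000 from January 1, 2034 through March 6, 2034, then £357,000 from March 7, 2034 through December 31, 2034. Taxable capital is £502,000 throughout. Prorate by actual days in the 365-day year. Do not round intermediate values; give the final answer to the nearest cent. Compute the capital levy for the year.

£5,854.68

January 1 – March 6, 2034: 65 days, exemption £258,000 → (£502,000 − £258,000) × 3.6% × 65/365 = £1,564.2740
March 7 – December 31, 2034: 300 days, exemption £357,000 → (£502,000 − £357,000) × 3.6% × 300/365 = £4,290.4110
Total = £5,854.6849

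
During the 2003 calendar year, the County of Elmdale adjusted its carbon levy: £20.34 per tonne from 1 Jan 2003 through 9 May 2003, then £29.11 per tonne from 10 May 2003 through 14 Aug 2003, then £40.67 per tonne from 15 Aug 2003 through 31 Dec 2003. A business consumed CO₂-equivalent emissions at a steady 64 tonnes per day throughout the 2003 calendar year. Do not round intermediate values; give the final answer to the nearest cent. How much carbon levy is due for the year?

1 Jan – 9 May 2003: 129 days × 64 tonnes/day = 8,256 tonnes at £20.34/tonne → £167,927.04
10 May – 14 Aug 2003: 97 days × 64 tonnes/day = 6,208 tonnes at £29.11/tonne → £180,714.88
15 Aug – 31 Dec 2003: 139 days × 64 tonnes/day = 8,896 tonnes at £40.67/tonne → £361,800.32

£710,442.24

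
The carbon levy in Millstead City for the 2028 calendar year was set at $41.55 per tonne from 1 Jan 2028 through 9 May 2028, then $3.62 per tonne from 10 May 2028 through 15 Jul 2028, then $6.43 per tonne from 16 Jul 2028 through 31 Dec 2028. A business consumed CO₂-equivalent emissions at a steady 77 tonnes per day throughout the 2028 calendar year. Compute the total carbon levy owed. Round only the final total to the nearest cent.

1 Jan – 9 May 2028: 130 days × 77 tonnes/day = 10,010 tonnes at $41.55/tonne → $415,915.50
10 May – 15 Jul 2028: 67 days × 77 tonnes/day = 5,159 tonnes at $3.62/tonne → $18,675.58
16 Jul – 31 Dec 2028: 169 days × 77 tonnes/day = 13,013 tonnes at $6.43/tonne → $83,673.59

$518,264.67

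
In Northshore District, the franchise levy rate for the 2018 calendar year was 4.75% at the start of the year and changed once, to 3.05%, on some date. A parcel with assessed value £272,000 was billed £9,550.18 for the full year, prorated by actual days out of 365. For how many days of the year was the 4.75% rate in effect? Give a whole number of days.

99 days

Let d = days at the first rate; then 365 − d days at the second rate.
£272,000 × [4.75%·d + 3.05%·(365−d)] / 365 = £9,550.18
Solving gives d = 99, so the new rate took effect on 10 April 2018.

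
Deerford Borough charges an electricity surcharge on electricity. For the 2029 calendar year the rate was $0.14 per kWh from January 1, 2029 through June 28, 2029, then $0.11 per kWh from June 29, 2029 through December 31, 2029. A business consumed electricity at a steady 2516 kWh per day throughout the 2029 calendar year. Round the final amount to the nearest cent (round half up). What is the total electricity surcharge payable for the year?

January 1 – June 28, 2029: 179 days × 2516 kWh/day = 450,364 kWh at $0.14/kWh → $63,050.96
June 29 – December 31, 2029: 186 days × 2516 kWh/day = 467,976 kWh at $0.11/kWh → $51,477.36

$114,528.32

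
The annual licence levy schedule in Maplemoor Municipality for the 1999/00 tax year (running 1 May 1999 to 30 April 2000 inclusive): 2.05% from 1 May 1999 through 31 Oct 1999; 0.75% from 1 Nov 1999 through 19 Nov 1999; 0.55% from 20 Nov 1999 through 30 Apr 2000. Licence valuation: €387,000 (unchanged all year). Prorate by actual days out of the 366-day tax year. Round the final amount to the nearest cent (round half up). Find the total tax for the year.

1 May – 31 Oct 1999: 184 days at 2.05% → €387,000 × 2.05% × 184/366 = €3,988.4262
1 Nov – 19 Nov 1999: 19 days at 0.75% → €387,000 × 0.75% × 19/366 = €150.6762
20 Nov 1999 – 30 Apr 2000: 163 days at 0.55% → €387,000 × 0.55% × 163/366 = €947.9385
Total = €5,087.0410

€5,087.04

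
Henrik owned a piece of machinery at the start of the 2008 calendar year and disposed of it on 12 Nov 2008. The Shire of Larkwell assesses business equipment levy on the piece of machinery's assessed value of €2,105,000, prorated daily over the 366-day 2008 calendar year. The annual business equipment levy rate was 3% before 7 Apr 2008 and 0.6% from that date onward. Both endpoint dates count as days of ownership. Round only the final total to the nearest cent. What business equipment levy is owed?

1 Jan – 6 Apr 2008: 97 days at 3% → €2,105,000 × 3% × 97/366 = €16,736.4754
7 Apr – 12 Nov 2008: 220 days at 0.6% → €2,105,000 × 0.6% × 220/366 = €7,591.8033
Total = €24,328.2787

€24,328.28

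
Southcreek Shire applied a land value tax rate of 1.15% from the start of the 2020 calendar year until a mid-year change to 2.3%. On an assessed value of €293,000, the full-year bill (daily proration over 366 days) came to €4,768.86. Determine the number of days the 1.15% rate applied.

214 days

Let d = days at the first rate; then 366 − d days at the second rate.
€293,000 × [1.15%·d + 2.3%·(366−d)] / 366 = €4,768.86
Solving gives d = 214, so the new rate took effect on 2 Aug 2020.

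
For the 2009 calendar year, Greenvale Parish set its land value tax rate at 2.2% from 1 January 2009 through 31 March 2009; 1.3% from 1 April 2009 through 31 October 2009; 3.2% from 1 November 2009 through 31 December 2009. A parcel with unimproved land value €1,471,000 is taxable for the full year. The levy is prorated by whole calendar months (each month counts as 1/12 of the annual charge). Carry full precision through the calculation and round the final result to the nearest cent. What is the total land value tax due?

€27,090.92

1 January – 31 March 2009: 3 months at 2.2% → €1,471,000 × 2.2% × 3/12 = €8,090.5000
1 April – 31 October 2009: 7 months at 1.3% → €1,471,000 × 1.3% × 7/12 = €11,155.0833
1 November – 31 December 2009: 2 months at 3.2% → €1,471,000 × 3.2% × 2/12 = €7,845.3333
Total = €27,090.9167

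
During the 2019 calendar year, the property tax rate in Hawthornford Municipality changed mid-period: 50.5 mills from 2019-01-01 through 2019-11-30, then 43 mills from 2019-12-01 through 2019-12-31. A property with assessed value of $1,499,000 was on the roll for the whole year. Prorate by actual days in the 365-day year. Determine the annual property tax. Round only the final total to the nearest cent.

$74,744.66

2019-01-01 to 2019-11-30: 334 days at 50.5 mills → $1,499,000 × 5.05% × 334/365 = $69,270.2274
2019-12-01 to 2019-12-31: 31 days at 43 mills → $1,499,000 × 4.3% × 31/365 = $5,474.4301
Total = $74,744.6575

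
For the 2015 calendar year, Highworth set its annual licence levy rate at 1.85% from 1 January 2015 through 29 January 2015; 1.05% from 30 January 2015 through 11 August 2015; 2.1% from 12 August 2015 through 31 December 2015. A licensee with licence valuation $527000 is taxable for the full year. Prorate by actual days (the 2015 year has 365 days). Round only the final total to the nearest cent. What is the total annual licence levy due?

$8021.23

1 January – 29 January 2015: 29 days at 1.85% → $527000 × 1.85% × 29/365 = $774.6178
30 January – 11 August 2015: 194 days at 1.05% → $527000 × 1.05% × 194/365 = $2941.0932
12 August – 31 December 2015: 142 days at 2.1% → $527000 × 2.1% × 142/365 = $4305.5178
Total = $8021.2288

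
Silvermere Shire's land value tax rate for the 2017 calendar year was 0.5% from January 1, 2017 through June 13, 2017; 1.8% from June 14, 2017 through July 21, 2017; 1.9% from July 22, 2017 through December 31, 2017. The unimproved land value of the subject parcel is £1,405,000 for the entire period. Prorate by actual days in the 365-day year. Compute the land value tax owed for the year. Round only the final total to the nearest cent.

£17,710.70

January 1 – June 13, 2017: 164 days at 0.5% → £1,405,000 × 0.5% × 164/365 = £3,156.4384
June 14 – July 21, 2017: 38 days at 1.8% → £1,405,000 × 1.8% × 38/365 = £2,632.9315
July 22 – December 31, 2017: 163 days at 1.9% → £1,405,000 × 1.9% × 163/365 = £11,921.3288
Total = £17,710.6986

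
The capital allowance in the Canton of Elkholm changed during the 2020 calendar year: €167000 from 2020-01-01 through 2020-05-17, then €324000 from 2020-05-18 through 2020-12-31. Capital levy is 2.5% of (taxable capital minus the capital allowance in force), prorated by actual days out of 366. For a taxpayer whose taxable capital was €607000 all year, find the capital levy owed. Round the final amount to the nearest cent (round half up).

2020-01-01 to 2020-05-17: 138 days, exemption €167000 → (€607000 − €167000) × 2.5% × 138/366 = €4147.5410
2020-05-18 to 2020-12-31: 228 days, exemption €324000 → (€607000 − €324000) × 2.5% × 228/366 = €4407.3770
Total = €8554.9180

€8554.92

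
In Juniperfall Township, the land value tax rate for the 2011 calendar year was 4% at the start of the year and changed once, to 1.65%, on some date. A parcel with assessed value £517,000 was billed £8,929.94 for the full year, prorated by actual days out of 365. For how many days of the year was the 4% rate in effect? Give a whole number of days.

Let d = days at the first rate; then 365 − d days at the second rate.
£517,000 × [4%·d + 1.65%·(365−d)] / 365 = £8,929.94
Solving gives d = 12, so the new rate took effect on January 13, 2011.

12 days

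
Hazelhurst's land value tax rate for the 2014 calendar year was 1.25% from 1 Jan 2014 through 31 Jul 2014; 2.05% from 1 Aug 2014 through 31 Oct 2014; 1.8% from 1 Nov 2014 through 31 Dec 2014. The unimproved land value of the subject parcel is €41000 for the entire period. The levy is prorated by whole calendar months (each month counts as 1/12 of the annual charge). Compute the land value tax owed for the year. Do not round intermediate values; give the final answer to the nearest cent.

€632.08

1 Jan – 31 Jul 2014: 7 months at 1.25% → €41000 × 1.25% × 7/12 = €298.9583
1 Aug – 31 Oct 2014: 3 months at 2.05% → €41000 × 2.05% × 3/12 = €210.1250
1 Nov – 31 Dec 2014: 2 months at 1.8% → €41000 × 1.8% × 2/12 = €123.0000
Total = €632.0833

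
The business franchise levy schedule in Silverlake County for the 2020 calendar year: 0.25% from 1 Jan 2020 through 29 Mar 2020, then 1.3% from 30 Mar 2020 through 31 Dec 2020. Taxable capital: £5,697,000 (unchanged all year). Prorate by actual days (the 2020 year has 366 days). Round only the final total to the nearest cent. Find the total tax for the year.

£59,514.97

1 Jan – 29 Mar 2020: 89 days at 0.25% → £5,697,000 × 0.25% × 89/366 = £3,463.3402
30 Mar – 31 Dec 2020: 277 days at 1.3% → £5,697,000 × 1.3% × 277/366 = £56,051.6311
Total = £59,514.9713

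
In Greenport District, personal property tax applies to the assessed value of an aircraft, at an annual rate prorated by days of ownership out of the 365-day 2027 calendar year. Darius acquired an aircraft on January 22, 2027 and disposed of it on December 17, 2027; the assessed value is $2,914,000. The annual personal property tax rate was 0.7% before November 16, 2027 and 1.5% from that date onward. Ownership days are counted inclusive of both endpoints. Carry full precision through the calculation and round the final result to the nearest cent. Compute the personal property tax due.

January 22 – November 15, 2027: 298 days at 0.7% → $2,914,000 × 0.7% × 298/365 = $16,653.7096
November 16 – December 17, 2027: 32 days at 1.5% → $2,914,000 × 1.5% × 32/365 = $3,832.1096
Total = $20,485.8192

$20,485.82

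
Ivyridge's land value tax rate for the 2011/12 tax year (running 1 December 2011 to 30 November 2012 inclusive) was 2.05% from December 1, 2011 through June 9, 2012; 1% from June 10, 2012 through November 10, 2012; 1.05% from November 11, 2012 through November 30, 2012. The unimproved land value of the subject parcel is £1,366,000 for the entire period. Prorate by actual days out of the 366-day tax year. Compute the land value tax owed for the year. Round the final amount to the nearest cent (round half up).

December 1, 2011 – June 9, 2012: 192 days at 2.05% → £1,366,000 × 2.05% × 192/366 = £14,690.0984
June 10 – November 10, 2012: 154 days at 1% → £1,366,000 × 1% × 154/366 = £5,747.6503
November 11 – November 30, 2012: 20 days at 1.05% → £1,366,000 × 1.05% × 20/366 = £783.7705
Total = £21,221.5191

£21,221.52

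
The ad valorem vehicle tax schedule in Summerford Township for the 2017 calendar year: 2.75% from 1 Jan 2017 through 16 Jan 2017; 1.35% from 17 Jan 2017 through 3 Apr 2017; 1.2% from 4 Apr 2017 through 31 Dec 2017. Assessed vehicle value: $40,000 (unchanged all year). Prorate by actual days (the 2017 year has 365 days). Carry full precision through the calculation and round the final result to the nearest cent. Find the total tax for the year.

$519.84

1 Jan – 16 Jan 2017: 16 days at 2.75% → $40,000 × 2.75% × 16/365 = $48.2192
17 Jan – 3 Apr 2017: 77 days at 1.35% → $40,000 × 1.35% × 77/365 = $113.9178
4 Apr – 31 Dec 2017: 272 days at 1.2% → $40,000 × 1.2% × 272/365 = $357.6986
Total = $519.8356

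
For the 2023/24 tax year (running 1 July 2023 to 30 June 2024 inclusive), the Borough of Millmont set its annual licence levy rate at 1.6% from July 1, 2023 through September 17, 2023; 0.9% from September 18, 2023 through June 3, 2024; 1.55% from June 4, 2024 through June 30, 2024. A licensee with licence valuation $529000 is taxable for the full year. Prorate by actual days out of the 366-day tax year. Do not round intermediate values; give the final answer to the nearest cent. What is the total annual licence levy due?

$5813.94

July 1 – September 17, 2023: 79 days at 1.6% → $529000 × 1.6% × 79/366 = $1826.9290
September 18, 2023 – June 3, 2024: 260 days at 0.9% → $529000 × 0.9% × 260/366 = $3382.1311
June 4 – June 30, 2024: 27 days at 1.55% → $529000 × 1.55% × 27/366 = $604.8811
Total = $5813.9413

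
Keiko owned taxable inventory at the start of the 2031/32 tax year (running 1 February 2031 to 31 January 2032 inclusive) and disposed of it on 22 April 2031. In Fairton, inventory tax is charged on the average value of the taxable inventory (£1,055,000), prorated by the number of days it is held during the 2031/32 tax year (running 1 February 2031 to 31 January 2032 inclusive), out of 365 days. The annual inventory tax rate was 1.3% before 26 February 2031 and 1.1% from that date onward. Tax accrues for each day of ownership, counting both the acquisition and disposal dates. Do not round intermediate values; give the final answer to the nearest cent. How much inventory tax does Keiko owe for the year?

1 February – 25 February 2031: 25 days at 1.3% → £1,055,000 × 1.3% × 25/365 = £939.3836
26 February – 22 April 2031: 56 days at 1.1% → £1,055,000 × 1.1% × 56/365 = £1,780.4932
Total = £2,719.8767

£2,719.88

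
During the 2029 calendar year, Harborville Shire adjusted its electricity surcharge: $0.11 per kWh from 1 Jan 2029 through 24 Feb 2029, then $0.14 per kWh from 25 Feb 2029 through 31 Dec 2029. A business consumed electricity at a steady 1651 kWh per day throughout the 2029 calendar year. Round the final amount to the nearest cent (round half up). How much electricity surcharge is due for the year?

$81641.95

1 Jan – 24 Feb 2029: 55 days × 1651 kWh/day = 90,805 kWh at $0.11/kWh → $9988.55
25 Feb – 31 Dec 2029: 310 days × 1651 kWh/day = 511,810 kWh at $0.14/kWh → $71653.40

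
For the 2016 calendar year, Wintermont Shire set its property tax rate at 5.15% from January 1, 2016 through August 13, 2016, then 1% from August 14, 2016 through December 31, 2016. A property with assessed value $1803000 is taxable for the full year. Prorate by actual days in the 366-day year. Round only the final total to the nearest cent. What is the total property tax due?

January 1 – August 13, 2016: 226 days at 5.15% → $1803000 × 5.15% × 226/366 = $57336.3852
August 14 – December 31, 2016: 140 days at 1% → $1803000 × 1% × 140/366 = $6896.7213
Total = $64233.1066

$64233.11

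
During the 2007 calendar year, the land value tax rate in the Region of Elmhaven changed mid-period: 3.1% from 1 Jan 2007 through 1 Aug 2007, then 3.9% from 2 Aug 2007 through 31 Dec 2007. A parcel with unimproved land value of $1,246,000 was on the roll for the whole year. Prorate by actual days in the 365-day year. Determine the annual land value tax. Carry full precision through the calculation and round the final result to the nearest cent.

1 Jan – 1 Aug 2007: 213 days at 3.1% → $1,246,000 × 3.1% × 213/365 = $22,540.6521
2 Aug – 31 Dec 2007: 152 days at 3.9% → $1,246,000 × 3.9% × 152/365 = $20,236.4055
Total = $42,777.0575

$42,777.06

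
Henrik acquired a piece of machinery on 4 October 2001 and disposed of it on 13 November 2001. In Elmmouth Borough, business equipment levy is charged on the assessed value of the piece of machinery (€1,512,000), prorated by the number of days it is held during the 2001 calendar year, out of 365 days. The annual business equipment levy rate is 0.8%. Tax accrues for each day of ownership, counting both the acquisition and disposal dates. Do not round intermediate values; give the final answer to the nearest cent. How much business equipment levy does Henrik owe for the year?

Days held (4 October – 13 November 2001): 41 out of 365
Tax = €1,512,000 × 0.8% × 41/365 = €1,358.7288

€1,358.73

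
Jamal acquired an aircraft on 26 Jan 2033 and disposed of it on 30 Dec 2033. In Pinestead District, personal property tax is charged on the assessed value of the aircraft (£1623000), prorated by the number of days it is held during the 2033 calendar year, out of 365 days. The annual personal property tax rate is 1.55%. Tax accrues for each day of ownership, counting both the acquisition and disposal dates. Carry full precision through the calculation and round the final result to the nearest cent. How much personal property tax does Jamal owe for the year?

Days held (26 Jan – 30 Dec 2033): 339 out of 365
Tax = £1623000 × 1.55% × 339/365 = £23364.5301

£23364.53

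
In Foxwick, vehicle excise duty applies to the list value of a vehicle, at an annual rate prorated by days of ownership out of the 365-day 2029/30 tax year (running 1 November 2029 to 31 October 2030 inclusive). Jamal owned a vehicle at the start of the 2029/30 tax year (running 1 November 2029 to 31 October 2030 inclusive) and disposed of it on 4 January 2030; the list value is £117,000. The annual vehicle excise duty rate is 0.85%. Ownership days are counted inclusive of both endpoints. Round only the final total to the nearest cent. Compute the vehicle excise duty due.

Days held (1 November 2029 – 4 January 2030): 65 out of 365
Tax = £117,000 × 0.85% × 65/365 = £177.1027

£177.10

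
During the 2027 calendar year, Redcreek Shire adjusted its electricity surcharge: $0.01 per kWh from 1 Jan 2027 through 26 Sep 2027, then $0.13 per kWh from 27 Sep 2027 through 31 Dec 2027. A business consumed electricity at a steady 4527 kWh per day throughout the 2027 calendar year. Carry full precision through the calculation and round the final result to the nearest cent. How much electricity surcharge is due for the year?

$68674.59

1 Jan – 26 Sep 2027: 269 days × 4527 kWh/day = 1,217,763 kWh at $0.01/kWh → $12177.63
27 Sep – 31 Dec 2027: 96 days × 4527 kWh/day = 434,592 kWh at $0.13/kWh → $56496.96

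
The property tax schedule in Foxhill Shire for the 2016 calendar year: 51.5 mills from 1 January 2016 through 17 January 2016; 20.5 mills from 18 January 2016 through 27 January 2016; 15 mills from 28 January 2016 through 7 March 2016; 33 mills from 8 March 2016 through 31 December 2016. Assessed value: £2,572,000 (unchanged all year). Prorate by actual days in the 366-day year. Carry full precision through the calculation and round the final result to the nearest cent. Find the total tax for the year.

1 January – 17 January 2016: 17 days at 51.5 mills → £2,572,000 × 5.15% × 17/366 = £6,152.4208
18 January – 27 January 2016: 10 days at 20.5 mills → £2,572,000 × 2.05% × 10/366 = £1,440.6011
28 January – 7 March 2016: 40 days at 15 mills → £2,572,000 × 1.5% × 40/366 = £4,216.3934
8 March – 31 December 2016: 299 days at 33 mills → £2,572,000 × 3.3% × 299/366 = £69,338.5902
Total = £81,148.0055

£81,148.01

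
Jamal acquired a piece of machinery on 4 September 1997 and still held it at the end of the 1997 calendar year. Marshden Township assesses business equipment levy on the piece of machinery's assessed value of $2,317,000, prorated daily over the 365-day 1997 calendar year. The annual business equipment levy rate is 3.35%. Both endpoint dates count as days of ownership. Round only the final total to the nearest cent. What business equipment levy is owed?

Days held (4 September – 31 December 1997): 119 out of 365
Tax = $2,317,000 × 3.35% × 119/365 = $25,306.0836

$25,306.08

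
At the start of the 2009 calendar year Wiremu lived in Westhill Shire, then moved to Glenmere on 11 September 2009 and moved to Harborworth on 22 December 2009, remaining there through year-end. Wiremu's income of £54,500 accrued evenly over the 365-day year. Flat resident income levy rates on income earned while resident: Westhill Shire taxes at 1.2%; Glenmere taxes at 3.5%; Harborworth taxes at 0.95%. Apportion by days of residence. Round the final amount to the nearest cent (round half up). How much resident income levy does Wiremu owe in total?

Westhill Shire, 1 January – 10 September 2009: 253 days → £54,500 × 1.2% × 253/365 = £453.3205
Glenmere, 11 September – 21 December 2009: 102 days → £54,500 × 3.5% × 102/365 = £533.0548
Harborworth, 22 December – 31 December 2009: 10 days → £54,500 × 0.95% × 10/365 = £14.1849
Total = £1,000.5603

£1,000.56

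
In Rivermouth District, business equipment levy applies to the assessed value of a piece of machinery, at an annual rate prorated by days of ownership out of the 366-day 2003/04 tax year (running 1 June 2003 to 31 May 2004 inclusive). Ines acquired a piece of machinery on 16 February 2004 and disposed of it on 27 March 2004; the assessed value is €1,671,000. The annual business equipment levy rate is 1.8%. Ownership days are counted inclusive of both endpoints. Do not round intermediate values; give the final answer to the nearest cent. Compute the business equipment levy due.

€3,369.39

Days held (16 February – 27 March 2004): 41 out of 366
Tax = €1,671,000 × 1.8% × 41/366 = €3,369.3934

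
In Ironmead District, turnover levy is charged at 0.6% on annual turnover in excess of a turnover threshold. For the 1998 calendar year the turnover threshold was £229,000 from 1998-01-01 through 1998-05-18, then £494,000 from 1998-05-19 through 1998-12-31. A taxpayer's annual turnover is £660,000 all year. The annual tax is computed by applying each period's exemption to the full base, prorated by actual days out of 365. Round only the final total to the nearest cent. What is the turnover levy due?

£1,597.15

1998-01-01 to 1998-05-18: 138 days, exemption £229,000 → (£660,000 − £229,000) × 0.6% × 138/365 = £977.7205
1998-05-19 to 1998-12-31: 227 days, exemption £494,000 → (£660,000 − £494,000) × 0.6% × 227/365 = £619.4301
Total = £1,597.1507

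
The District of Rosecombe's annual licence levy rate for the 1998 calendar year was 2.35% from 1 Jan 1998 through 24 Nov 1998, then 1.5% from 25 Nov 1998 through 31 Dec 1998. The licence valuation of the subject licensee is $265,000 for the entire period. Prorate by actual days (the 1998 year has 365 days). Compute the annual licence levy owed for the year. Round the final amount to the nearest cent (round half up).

1 Jan – 24 Nov 1998: 328 days at 2.35% → $265,000 × 2.35% × 328/365 = $5,596.2192
25 Nov – 31 Dec 1998: 37 days at 1.5% → $265,000 × 1.5% × 37/365 = $402.9452
Total = $5,999.1644

$5,999.16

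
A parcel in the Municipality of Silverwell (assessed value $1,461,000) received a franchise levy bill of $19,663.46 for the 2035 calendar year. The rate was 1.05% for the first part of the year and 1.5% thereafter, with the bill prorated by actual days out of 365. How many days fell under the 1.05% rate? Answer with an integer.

Let d = days at the first rate; then 365 − d days at the second rate.
$1,461,000 × [1.05%·d + 1.5%·(365−d)] / 365 = $19,663.46
Solving gives d = 125, so the new rate took effect on 6 May 2035.

125 days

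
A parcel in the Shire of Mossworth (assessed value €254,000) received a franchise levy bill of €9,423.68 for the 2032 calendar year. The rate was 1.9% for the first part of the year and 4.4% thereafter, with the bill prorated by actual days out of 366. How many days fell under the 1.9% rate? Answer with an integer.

101 days

Let d = days at the first rate; then 366 − d days at the second rate.
€254,000 × [1.9%·d + 4.4%·(366−d)] / 366 = €9,423.68
Solving gives d = 101, so the new rate took effect on 11 Apr 2032.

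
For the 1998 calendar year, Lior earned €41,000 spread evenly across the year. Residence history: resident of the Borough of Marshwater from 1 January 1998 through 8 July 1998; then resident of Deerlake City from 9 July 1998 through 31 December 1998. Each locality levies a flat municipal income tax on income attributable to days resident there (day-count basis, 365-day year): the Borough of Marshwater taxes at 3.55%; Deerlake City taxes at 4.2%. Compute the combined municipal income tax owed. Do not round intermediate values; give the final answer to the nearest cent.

The Borough of Marshwater, 1 January – 8 July 1998: 189 days → €41,000 × 3.55% × 189/365 = €753.6699
Deerlake City, 9 July – 31 December 1998: 176 days → €41,000 × 4.2% × 176/365 = €830.3342
Total = €1,584.0041

€1,584.00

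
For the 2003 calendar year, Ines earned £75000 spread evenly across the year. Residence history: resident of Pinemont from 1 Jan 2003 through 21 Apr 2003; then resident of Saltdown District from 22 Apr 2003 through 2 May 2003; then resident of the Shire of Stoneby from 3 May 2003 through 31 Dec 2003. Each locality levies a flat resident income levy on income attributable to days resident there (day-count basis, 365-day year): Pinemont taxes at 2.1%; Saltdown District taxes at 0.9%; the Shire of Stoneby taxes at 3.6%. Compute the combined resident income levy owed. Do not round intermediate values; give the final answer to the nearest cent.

£2296.85

Pinemont, 1 Jan – 21 Apr 2003: 111 days → £75000 × 2.1% × 111/365 = £478.9726
Saltdown District, 22 Apr – 2 May 2003: 11 days → £75000 × 0.9% × 11/365 = £20.3425
The Shire of Stoneby, 3 May – 31 Dec 2003: 243 days → £75000 × 3.6% × 243/365 = £1797.5342
Total = £2296.8493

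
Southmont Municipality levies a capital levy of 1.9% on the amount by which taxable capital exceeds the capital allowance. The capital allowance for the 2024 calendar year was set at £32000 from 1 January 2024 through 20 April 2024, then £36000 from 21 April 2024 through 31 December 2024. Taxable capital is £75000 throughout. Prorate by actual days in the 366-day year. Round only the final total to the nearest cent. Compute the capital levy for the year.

£764.05

1 January – 20 April 2024: 111 days, exemption £32000 → (£75000 − £32000) × 1.9% × 111/366 = £247.7787
21 April – 31 December 2024: 255 days, exemption £36000 → (£75000 − £36000) × 1.9% × 255/366 = £516.2705
Total = £764.0492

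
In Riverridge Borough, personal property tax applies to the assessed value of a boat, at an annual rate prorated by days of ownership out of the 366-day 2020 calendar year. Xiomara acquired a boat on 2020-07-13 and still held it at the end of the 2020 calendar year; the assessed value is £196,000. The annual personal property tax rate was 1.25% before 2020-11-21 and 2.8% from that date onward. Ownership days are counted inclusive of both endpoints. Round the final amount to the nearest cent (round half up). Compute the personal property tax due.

£1,491.69

2020-07-13 to 2020-11-20: 131 days at 1.25% → £196,000 × 1.25% × 131/366 = £876.9126
2020-11-21 to 2020-12-31: 41 days at 2.8% → £196,000 × 2.8% × 41/366 = £614.7760
Total = £1,491.6885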